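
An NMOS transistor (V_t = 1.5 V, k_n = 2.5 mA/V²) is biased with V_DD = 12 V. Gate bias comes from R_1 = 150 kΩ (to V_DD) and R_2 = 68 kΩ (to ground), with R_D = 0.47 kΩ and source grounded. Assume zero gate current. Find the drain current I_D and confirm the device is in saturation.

V_G = V_DD·R_2/(R_1+R_2) = 12×68/218 = 3.74 V. With the source grounded, V_GS = V_G = 3.74 V.
Assume saturation: I_D = (k_n/2)(V_GS − V_t)² = (2.5/2)×(3.74 − 1.5)² = 1.25×2.24² = 6.29 mA.
V_DS = V_DD − I_D·R_D = 12 − 6.29×0.47 = 9.04 V.
Saturation requires V_DS ≥ V_GS − V_t = 2.24 V; 9.04 ≥ 2.24 ✓.

I_D ≈ 6.3 mA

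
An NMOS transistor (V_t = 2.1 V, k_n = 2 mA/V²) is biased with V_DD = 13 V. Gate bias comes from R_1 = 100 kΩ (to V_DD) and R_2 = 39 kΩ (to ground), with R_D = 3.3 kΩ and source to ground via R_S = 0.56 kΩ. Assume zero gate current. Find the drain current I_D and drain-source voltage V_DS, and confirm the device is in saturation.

I_D ≈ 0.99 mA, V_DS ≈ 9.2 V

V_G = V_DD·R_2/(R_1+R_2) = 13×39/139 = 3.65 V.
Assume saturation: I_D = (k_n/2)(V_GS − V_t)² with V_GS = V_G − I_D·R_S = 3.65 − 0.56·I_D.
Substituting gives 0.314·I_D² − 2.73·I_D + 2.39 = 0, with roots I_D = 0.988 or 7.73 mA.
The root I_D = 7.73 mA gives V_GS = -0.68 V ≤ V_t, so take I_D = 0.988 mA.
Then V_GS = 3.09 V and V_DS = V_DD − I_D(R_D+R_S) = 13 − 0.988×3.86 = 9.19 V.
Saturation requires V_DS ≥ V_GS − V_t = 0.994 V; 9.19 ≥ 0.994 ✓.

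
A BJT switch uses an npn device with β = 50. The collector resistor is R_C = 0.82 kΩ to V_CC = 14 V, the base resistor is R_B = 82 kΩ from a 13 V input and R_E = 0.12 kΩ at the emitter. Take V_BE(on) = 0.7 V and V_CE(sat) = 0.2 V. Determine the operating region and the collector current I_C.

Assume active. Base-emitter loop: I_B = (V_BB − V_BE)/(R_B + (β+1)R_E) = (13 − 0.7)/(82 + 51×0.12) = 0.14 mA.
I_C = β·I_B = 50×0.14 = 6.98 mA.
V_CE = V_CC − I_C·R_C − I_E·R_E = 14 − 6.98×0.82 − 7.12×0.12 = 7.42 V > V_CE(sat), so the active-region assumption holds.

active; I_C ≈ 7 mA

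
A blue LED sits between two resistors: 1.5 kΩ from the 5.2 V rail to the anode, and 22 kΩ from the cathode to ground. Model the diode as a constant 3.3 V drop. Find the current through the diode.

I ≈ 0.081 mA

The two resistors are in series with the diode, so KVL gives 5.2 = I·1.5 + 3.3 + I·22.
I = (5.2 − 3.3) / (1.5 + 22) kΩ = 1.9 / 23.5 = 0.0809 mA.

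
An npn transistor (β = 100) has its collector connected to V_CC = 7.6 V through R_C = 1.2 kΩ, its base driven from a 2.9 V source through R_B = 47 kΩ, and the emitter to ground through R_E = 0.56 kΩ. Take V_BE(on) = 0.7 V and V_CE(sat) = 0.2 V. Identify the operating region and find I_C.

active; I_C ≈ 2.1 mA

Assume active. Base-emitter loop: I_B = (V_BB − V_BE)/(R_B + (β+1)R_E) = (2.9 − 0.7)/(47 + 101×0.56) = 0.0212 mA.
I_C = β·I_B = 100×0.0212 = 2.12 mA.
V_CE = V_CC − I_C·R_C − I_E·R_E = 7.6 − 2.12×1.2 − 2.15×0.56 = 3.85 V > V_CE(sat), so the active-region assumption holds.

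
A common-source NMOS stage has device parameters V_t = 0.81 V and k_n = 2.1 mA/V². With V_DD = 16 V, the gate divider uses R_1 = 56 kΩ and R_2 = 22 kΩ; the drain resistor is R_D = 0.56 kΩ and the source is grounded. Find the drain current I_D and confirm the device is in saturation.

I_D ≈ 14 mA

V_G = V_DD·R_2/(R_1+R_2) = 16×22/78 = 4.51 V. With the source grounded, V_GS = V_G = 4.51 V.
Assume saturation: I_D = (k_n/2)(V_GS − V_t)² = (2.1/2)×(4.51 − 0.81)² = 1.05×3.7² = 14.4 mA.
V_DS = V_DD − I_D·R_D = 16 − 14.4×0.56 = 7.94 V.
Saturation requires V_DS ≥ V_GS − V_t = 3.7 V; 7.94 ≥ 3.7 ✓.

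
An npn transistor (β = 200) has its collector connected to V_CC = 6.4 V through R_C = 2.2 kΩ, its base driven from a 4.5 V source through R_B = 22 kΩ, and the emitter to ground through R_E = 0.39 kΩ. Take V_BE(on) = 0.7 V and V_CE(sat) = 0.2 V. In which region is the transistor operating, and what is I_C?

Assume active: I_B = (4.5 − 0.7)/(22 + 201×0.39) = 0.0379 mA, I_C = β·I_B = 7.57 mA.
Then V_CE = 6.4 − 7.57×2.2 − 7.61×0.39 = -13.2 V < 0.2 V — the active assumption fails.
Re-solve with V_CE = 0.2 V. KCL at the emitter: V_E/R_E = (V_BB−0.7−V_E)/R_B + (V_CC−0.2−V_E)/R_C, giving V_E = 0.976 V.
I_C = (V_CC − 0.2 − V_E)/R_C = (6.2 − 0.976)/2.2 = 2.37 mA.
Check: I_B = (3.8 − 0.976)/22 = 0.128 mA, and β·I_B = 25.7 mA > I_C, confirming saturation.

saturation; I_C ≈ 2.4 mA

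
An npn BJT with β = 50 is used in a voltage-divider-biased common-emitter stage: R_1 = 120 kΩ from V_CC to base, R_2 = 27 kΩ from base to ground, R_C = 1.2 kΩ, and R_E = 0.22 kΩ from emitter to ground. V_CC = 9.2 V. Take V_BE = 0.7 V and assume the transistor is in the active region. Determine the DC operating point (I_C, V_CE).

Thevenize the base divider: V_Th = V_CC·R_2/(R_1+R_2) = 9.2×27/147 = 1.69 V, R_Th = R_1‖R_2 = 22 kΩ.
Base-emitter loop: V_Th = I_B·R_Th + V_BE + (β+1)I_B·R_E, so I_B = (1.69 − 0.7) / (22 + 51×0.22) = 0.0298 mA.
I_C = β·I_B = 50×0.0298 = 1.49 mA, and I_E = (β+1)I_B = 1.52 mA.
V_CE = V_CC − I_C·R_C − I_E·R_E = 9.2 − 1.49×1.2 − 1.52×0.22 = 7.08 V.
V_CE = 7.08 V > 0.2 V confirms active-region operation.

I_C ≈ 1.5 mA, V_CE ≈ 7.1 V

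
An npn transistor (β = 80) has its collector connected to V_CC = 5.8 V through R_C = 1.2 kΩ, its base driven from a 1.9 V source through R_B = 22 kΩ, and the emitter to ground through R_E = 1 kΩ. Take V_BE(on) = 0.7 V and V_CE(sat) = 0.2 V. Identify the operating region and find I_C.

active; I_C ≈ 0.93 mA

Assume active. Base-emitter loop: I_B = (V_BB − V_BE)/(R_B + (β+1)R_E) = (1.9 − 0.7)/(22 + 81×1) = 0.0117 mA.
I_C = β·I_B = 80×0.0117 = 0.932 mA.
V_CE = V_CC − I_C·R_C − I_E·R_E = 5.8 − 0.932×1.2 − 0.944×1 = 3.74 V > V_CE(sat), so the active-region assumption holds.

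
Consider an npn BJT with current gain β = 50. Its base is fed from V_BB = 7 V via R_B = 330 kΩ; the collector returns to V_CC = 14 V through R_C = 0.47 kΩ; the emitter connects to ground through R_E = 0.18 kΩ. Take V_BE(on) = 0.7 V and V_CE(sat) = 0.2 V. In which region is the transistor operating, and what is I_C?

Assume active. Base-emitter loop: I_B = (V_BB − V_BE)/(R_B + (β+1)R_E) = (7 − 0.7)/(330 + 51×0.18) = 0.0186 mA.
I_C = β·I_B = 50×0.0186 = 0.929 mA.
V_CE = V_CC − I_C·R_C − I_E·R_E = 14 − 0.929×0.47 − 0.947×0.18 = 13.4 V > V_CE(sat), so the active-region assumption holds.

active; I_C ≈ 0.93 mA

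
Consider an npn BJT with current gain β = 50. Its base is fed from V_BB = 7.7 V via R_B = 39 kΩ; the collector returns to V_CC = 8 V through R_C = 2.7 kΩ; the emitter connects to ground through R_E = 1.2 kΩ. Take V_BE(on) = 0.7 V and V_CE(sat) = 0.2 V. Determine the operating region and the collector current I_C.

saturation; I_C ≈ 2 mA

Assume active: I_B = (7.7 − 0.7)/(39 + 51×1.2) = 0.0699 mA, I_C = β·I_B = 3.49 mA.
Then V_CE = 8 − 3.49×2.7 − 3.56×1.2 = -5.71 V < 0.2 V — the active assumption fails.
Re-solve with V_CE = 0.2 V. KCL at the emitter: V_E/R_E = (V_BB−0.7−V_E)/R_B + (V_CC−0.2−V_E)/R_C, giving V_E = 2.5 V.
I_C = (V_CC − 0.2 − V_E)/R_C = (7.8 − 2.5)/2.7 = 1.96 mA.
Check: I_B = (7 − 2.5)/39 = 0.115 mA, and β·I_B = 5.77 mA > I_C, confirming saturation.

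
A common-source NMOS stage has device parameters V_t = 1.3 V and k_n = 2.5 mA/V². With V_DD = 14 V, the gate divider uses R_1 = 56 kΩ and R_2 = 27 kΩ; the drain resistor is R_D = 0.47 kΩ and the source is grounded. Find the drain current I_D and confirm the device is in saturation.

V_G = V_DD·R_2/(R_1+R_2) = 14×27/83 = 4.55 V. With the source grounded, V_GS = V_G = 4.55 V.
Assume saturation: I_D = (k_n/2)(V_GS − V_t)² = (2.5/2)×(4.55 − 1.3)² = 1.25×3.25² = 13.2 mA.
V_DS = V_DD − I_D·R_D = 14 − 13.2×0.47 = 7.78 V.
Saturation requires V_DS ≥ V_GS − V_t = 3.25 V; 7.78 ≥ 3.25 ✓.

I_D ≈ 13 mA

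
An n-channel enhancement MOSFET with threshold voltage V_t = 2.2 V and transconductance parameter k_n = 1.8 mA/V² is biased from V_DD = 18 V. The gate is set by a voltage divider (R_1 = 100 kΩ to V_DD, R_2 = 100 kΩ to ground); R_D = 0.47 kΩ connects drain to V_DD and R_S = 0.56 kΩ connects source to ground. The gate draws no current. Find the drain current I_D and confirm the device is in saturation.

I_D ≈ 7.1 mA

V_G = V_DD·R_2/(R_1+R_2) = 18×100/200 = 9 V.
Assume saturation: I_D = (k_n/2)(V_GS − V_t)² with V_GS = V_G − I_D·R_S = 9 − 0.56·I_D.
Substituting gives 0.282·I_D² − 7.85·I_D + 41.6 = 0, with roots I_D = 7.12 or 20.7 mA.
The root I_D = 20.7 mA gives V_GS = -2.6 V ≤ V_t, so take I_D = 7.12 mA.
Then V_GS = 5.01 V and V_DS = V_DD − I_D(R_D+R_S) = 18 − 7.12×1.03 = 10.7 V.
Saturation requires V_DS ≥ V_GS − V_t = 2.81 V; 10.7 ≥ 2.81 ✓.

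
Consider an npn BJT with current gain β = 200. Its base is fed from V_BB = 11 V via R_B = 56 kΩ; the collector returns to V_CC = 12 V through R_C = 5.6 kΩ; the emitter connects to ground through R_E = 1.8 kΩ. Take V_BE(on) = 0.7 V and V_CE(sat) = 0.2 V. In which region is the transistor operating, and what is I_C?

saturation; I_C ≈ 1.6 mA

Assume active: I_B = (11 − 0.7)/(56 + 201×1.8) = 0.0247 mA, I_C = β·I_B = 4.93 mA.
Then V_CE = 12 − 4.93×5.6 − 4.96×1.8 = -24.5 V < 0.2 V — the active assumption fails.
Re-solve with V_CE = 0.2 V. KCL at the emitter: V_E/R_E = (V_BB−0.7−V_E)/R_B + (V_CC−0.2−V_E)/R_C, giving V_E = 3.05 V.
I_C = (V_CC − 0.2 − V_E)/R_C = (11.8 − 3.05)/5.6 = 1.56 mA.
Check: I_B = (10.3 − 3.05)/56 = 0.13 mA, and β·I_B = 25.9 mA > I_C, confirming saturation.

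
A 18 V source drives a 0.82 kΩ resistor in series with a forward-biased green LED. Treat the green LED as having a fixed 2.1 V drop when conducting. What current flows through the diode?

I ≈ 19 mA

KVL around the loop: 18 = V_D + I·R = 2.1 + I × 0.82 kΩ.
So I = (18 − 2.1) / 0.82 kΩ = 15.9 / 0.82 = 19.4 mA.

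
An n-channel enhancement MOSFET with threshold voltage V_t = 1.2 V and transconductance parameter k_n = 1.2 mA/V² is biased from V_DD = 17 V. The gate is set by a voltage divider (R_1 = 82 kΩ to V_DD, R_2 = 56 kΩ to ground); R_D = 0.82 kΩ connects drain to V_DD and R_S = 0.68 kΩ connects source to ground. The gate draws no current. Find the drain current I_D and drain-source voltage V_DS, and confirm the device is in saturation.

I_D ≈ 4.4 mA, V_DS ≈ 10 V

V_G = V_DD·R_2/(R_1+R_2) = 17×56/138 = 6.9 V.
Assume saturation: I_D = (k_n/2)(V_GS − V_t)² with V_GS = V_G − I_D·R_S = 6.9 − 0.68·I_D.
Substituting gives 0.277·I_D² − 5.65·I_D + 19.5 = 0, with roots I_D = 4.4 or 16 mA.
The root I_D = 16 mA gives V_GS = -3.96 V ≤ V_t, so take I_D = 4.4 mA.
Then V_GS = 3.91 V and V_DS = V_DD − I_D(R_D+R_S) = 17 − 4.4×1.5 = 10.4 V.
Saturation requires V_DS ≥ V_GS − V_t = 2.71 V; 10.4 ≥ 2.71 ✓.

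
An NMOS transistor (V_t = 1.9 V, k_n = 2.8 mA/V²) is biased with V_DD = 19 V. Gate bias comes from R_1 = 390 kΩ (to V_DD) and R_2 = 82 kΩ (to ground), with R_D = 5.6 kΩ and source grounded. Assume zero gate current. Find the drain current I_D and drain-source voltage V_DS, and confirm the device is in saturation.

V_G = V_DD·R_2/(R_1+R_2) = 19×82/472 = 3.3 V. With the source grounded, V_GS = V_G = 3.3 V.
Assume saturation: I_D = (k_n/2)(V_GS − V_t)² = (2.8/2)×(3.3 − 1.9)² = 1.4×1.4² = 2.75 mA.
V_DS = V_DD − I_D·R_D = 19 − 2.75×5.6 = 3.61 V.
Saturation requires V_DS ≥ V_GS − V_t = 1.4 V; 3.61 ≥ 1.4 ✓.

I_D ≈ 2.7 mA, V_DS ≈ 3.6 V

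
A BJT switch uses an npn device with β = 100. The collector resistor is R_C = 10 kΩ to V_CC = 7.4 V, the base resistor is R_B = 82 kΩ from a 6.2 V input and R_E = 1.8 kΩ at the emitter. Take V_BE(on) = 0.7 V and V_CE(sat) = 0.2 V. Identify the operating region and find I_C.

saturation; I_C ≈ 0.6 mA

Assume active: I_B = (6.2 − 0.7)/(82 + 101×1.8) = 0.0208 mA, I_C = β·I_B = 2.08 mA.
Then V_CE = 7.4 − 2.08×10 − 2.11×1.8 = -17.2 V < 0.2 V — the active assumption fails.
Re-solve with V_CE = 0.2 V. KCL at the emitter: V_E/R_E = (V_BB−0.7−V_E)/R_B + (V_CC−0.2−V_E)/R_C, giving V_E = 1.18 V.
I_C = (V_CC − 0.2 − V_E)/R_C = (7.2 − 1.18)/10 = 0.602 mA.
Check: I_B = (5.5 − 1.18)/82 = 0.0527 mA, and β·I_B = 5.27 mA > I_C, confirming saturation.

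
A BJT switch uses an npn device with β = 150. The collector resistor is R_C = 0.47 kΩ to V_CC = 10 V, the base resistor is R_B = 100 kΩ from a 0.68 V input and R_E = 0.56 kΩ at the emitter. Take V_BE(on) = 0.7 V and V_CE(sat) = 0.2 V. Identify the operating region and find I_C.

cutoff; I_C ≈ 0

V_BB = 0.68 V ≤ V_BE(on) = 0.7 V, so the base-emitter junction is not forward biased.
The transistor is in cutoff: I_B = I_C = 0.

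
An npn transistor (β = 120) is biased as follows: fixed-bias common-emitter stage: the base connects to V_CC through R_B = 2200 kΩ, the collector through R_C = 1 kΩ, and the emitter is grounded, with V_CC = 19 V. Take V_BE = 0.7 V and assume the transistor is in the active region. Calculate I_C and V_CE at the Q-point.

Base loop: V_CC = I_B·R_B + V_BE, so I_B = (19 − 0.7)/2200 kΩ = 0.00832 mA.
In the active region I_C = β·I_B = 120 × 0.00832 = 0.998 mA.
Collector loop: V_CE = V_CC − I_C·R_C = 19 − 0.998×1 = 18 V.
Since V_CE = 18 V > V_CE(sat) ≈ 0.2 V, the transistor is in the active region as assumed.

I_C ≈ 1 mA, V_CE ≈ 18 V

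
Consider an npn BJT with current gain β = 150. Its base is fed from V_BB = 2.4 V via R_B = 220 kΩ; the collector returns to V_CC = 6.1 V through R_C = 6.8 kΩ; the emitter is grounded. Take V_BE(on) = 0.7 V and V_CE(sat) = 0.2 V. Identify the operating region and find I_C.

saturation; I_C ≈ 0.87 mA

Assume active: I_B = (2.4 − 0.7)/220 = 0.00773 mA, giving I_C = β·I_B = 1.16 mA.
But then V_CE = 6.1 − 1.16×6.8 = -1.78 V < V_CE(sat) = 0.2 V — impossible in the active region.
So the transistor is saturated. With V_CE = 0.2 V, I_C = (V_CC − 0.2)/R_C = 5.9/6.8 = 0.868 mA.
Check: β·I_B = 1.16 mA > I_C = 0.868 mA, confirming saturation.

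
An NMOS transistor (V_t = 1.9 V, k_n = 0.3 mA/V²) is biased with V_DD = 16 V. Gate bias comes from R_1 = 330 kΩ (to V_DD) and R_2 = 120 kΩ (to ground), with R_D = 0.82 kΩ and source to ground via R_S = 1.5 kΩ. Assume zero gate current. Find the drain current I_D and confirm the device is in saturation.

V_G = V_DD·R_2/(R_1+R_2) = 16×120/450 = 4.27 V.
Assume saturation: I_D = (k_n/2)(V_GS − V_t)² with V_GS = V_G − I_D·R_S = 4.27 − 1.5·I_D.
Substituting gives 0.337·I_D² − 2.06·I_D + 0.84 = 0, with roots I_D = 0.438 or 5.68 mA.
The root I_D = 5.68 mA gives V_GS = -4.25 V ≤ V_t, so take I_D = 0.438 mA.
Then V_GS = 3.61 V and V_DS = V_DD − I_D(R_D+R_S) = 16 − 0.438×2.32 = 15 V.
Saturation requires V_DS ≥ V_GS − V_t = 1.71 V; 15 ≥ 1.71 ✓.

I_D ≈ 0.44 mA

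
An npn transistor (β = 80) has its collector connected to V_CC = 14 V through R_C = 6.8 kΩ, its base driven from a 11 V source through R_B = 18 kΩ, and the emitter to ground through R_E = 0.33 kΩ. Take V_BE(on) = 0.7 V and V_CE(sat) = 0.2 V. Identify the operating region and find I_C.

saturation; I_C ≈ 1.9 mA

Assume active: I_B = (11 − 0.7)/(18 + 81×0.33) = 0.23 mA, I_C = β·I_B = 18.4 mA.
Then V_CE = 14 − 18.4×6.8 − 18.7×0.33 = -117 V < 0.2 V — the active assumption fails.
Re-solve with V_CE = 0.2 V. KCL at the emitter: V_E/R_E = (V_BB−0.7−V_E)/R_B + (V_CC−0.2−V_E)/R_C, giving V_E = 0.805 V.
I_C = (V_CC − 0.2 − V_E)/R_C = (13.8 − 0.805)/6.8 = 1.91 mA.
Check: I_B = (10.3 − 0.805)/18 = 0.528 mA, and β·I_B = 42.2 mA > I_C, confirming saturation.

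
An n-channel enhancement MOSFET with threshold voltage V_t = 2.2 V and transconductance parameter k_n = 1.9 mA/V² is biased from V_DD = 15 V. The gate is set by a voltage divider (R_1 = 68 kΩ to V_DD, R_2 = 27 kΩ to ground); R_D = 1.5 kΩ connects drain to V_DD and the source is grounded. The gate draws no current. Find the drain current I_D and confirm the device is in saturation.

I_D ≈ 4 mA

V_G = V_DD·R_2/(R_1+R_2) = 15×27/95 = 4.26 V. With the source grounded, V_GS = V_G = 4.26 V.
Assume saturation: I_D = (k_n/2)(V_GS − V_t)² = (1.9/2)×(4.26 − 2.2)² = 0.95×2.06² = 4.04 mA.
V_DS = V_DD − I_D·R_D = 15 − 4.04×1.5 = 8.93 V.
Saturation requires V_DS ≥ V_GS − V_t = 2.06 V; 8.93 ≥ 2.06 ✓.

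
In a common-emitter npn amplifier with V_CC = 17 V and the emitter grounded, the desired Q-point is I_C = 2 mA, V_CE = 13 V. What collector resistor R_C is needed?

R_C ≈ 2 kΩ

Collector loop: V_CC = I_C·R_C + V_CE.
R_C = (V_CC − V_CE)/I_C = (17 − 13)/2 = 2 kΩ.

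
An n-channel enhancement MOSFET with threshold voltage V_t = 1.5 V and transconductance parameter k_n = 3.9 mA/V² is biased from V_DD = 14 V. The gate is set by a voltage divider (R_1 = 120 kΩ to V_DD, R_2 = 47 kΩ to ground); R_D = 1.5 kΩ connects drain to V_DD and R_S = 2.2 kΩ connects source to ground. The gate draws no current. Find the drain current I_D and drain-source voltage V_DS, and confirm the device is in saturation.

V_G = V_DD·R_2/(R_1+R_2) = 14×47/167 = 3.94 V.
Assume saturation: I_D = (k_n/2)(V_GS − V_t)² with V_GS = V_G − I_D·R_S = 3.94 − 2.2·I_D.
Substituting gives 9.44·I_D² − 21.9·I_D + 11.6 = 0, with roots I_D = 0.815 or 1.51 mA.
The root I_D = 1.51 mA gives V_GS = 0.62 V ≤ V_t, so take I_D = 0.815 mA.
Then V_GS = 2.15 V and V_DS = V_DD − I_D(R_D+R_S) = 14 − 0.815×3.7 = 11 V.
Saturation requires V_DS ≥ V_GS − V_t = 0.647 V; 11 ≥ 0.647 ✓.

I_D ≈ 0.82 mA, V_DS ≈ 11 V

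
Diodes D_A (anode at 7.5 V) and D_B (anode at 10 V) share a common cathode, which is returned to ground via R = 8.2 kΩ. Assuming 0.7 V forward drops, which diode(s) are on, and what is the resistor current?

Assume both conduct. Then node N would need to be at both 7.5−0.7 = 6.8 V and 10−0.7 = 9.3 V, which is impossible.
Assume only D_B conducts: V_N = 10 − 0.7 = 9.3 V, so I_R = 9.3/8.2 = 1.13 mA.
Check D_A: its anode-to-cathode voltage is 7.5 − 9.3 = -1.8 V < 0.7 V, so it is off. The assumption is consistent.

Only D_B conducts; I_R ≈ 1.1 mA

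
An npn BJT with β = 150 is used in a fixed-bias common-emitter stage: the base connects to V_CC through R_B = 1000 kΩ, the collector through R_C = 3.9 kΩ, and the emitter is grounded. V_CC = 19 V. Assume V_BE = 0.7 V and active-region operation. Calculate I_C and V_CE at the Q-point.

Base loop: V_CC = I_B·R_B + V_BE, so I_B = (19 − 0.7)/1000 kΩ = 0.0183 mA.
In the active region I_C = β·I_B = 150 × 0.0183 = 2.75 mA.
Collector loop: V_CE = V_CC − I_C·R_C = 19 − 2.75×3.9 = 8.29 V.
Since V_CE = 8.29 V > V_CE(sat) ≈ 0.2 V, the transistor is in the active region as assumed.

I_C ≈ 2.7 mA, V_CE ≈ 8.3 V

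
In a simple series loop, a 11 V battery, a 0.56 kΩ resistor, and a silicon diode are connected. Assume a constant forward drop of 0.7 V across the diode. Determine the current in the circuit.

I ≈ 18 mA

KVL around the loop: 11 = V_D + I·R = 0.7 + I × 0.56 kΩ.
So I = (11 − 0.7) / 0.56 kΩ = 10.3 / 0.56 = 18.4 mA.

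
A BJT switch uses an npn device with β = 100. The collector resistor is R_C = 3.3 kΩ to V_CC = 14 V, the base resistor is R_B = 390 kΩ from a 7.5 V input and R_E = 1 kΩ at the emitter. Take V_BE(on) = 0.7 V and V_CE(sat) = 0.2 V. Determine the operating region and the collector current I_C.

Assume active. Base-emitter loop: I_B = (V_BB − V_BE)/(R_B + (β+1)R_E) = (7.5 − 0.7)/(390 + 101×1) = 0.0138 mA.
I_C = β·I_B = 100×0.0138 = 1.38 mA.
V_CE = V_CC − I_C·R_C − I_E·R_E = 14 − 1.38×3.3 − 1.4×1 = 8.03 V > V_CE(sat), so the active-region assumption holds.

active; I_C ≈ 1.4 mA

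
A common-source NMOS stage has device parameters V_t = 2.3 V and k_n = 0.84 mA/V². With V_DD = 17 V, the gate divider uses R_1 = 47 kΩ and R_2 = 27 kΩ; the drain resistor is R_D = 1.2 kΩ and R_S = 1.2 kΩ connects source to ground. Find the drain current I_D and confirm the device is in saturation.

I_D ≈ 1.6 mA

V_G = V_DD·R_2/(R_1+R_2) = 17×27/74 = 6.2 V.
Assume saturation: I_D = (k_n/2)(V_GS − V_t)² with V_GS = V_G − I_D·R_S = 6.2 − 1.2·I_D.
Substituting gives 0.605·I_D² − 4.93·I_D + 6.4 = 0, with roots I_D = 1.62 or 6.54 mA.
The root I_D = 6.54 mA gives V_GS = -1.65 V ≤ V_t, so take I_D = 1.62 mA.
Then V_GS = 4.26 V and V_DS = V_DD − I_D(R_D+R_S) = 17 − 1.62×2.4 = 13.1 V.
Saturation requires V_DS ≥ V_GS − V_t = 1.96 V; 13.1 ≥ 1.96 ✓.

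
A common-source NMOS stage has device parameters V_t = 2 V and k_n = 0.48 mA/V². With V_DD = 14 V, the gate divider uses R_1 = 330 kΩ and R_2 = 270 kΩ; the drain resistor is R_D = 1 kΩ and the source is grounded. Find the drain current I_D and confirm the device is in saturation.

I_D ≈ 4.4 mA

V_G = V_DD·R_2/(R_1+R_2) = 14×270/600 = 6.3 V. With the source grounded, V_GS = V_G = 6.3 V.
Assume saturation: I_D = (k_n/2)(V_GS − V_t)² = (0.48/2)×(6.3 − 2)² = 0.24×4.3² = 4.44 mA.
V_DS = V_DD − I_D·R_D = 14 − 4.44×1 = 9.56 V.
Saturation requires V_DS ≥ V_GS − V_t = 4.3 V; 9.56 ≥ 4.3 ✓.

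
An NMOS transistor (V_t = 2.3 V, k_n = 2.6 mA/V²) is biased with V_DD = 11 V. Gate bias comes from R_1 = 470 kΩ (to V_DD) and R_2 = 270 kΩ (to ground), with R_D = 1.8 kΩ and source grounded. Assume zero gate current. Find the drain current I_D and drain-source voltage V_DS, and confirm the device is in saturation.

V_G = V_DD·R_2/(R_1+R_2) = 11×270/740 = 4.01 V. With the source grounded, V_GS = V_G = 4.01 V.
Assume saturation: I_D = (k_n/2)(V_GS − V_t)² = (2.6/2)×(4.01 − 2.3)² = 1.3×1.71² = 3.82 mA.
V_DS = V_DD − I_D·R_D = 11 − 3.82×1.8 = 4.13 V.
Saturation requires V_DS ≥ V_GS − V_t = 1.71 V; 4.13 ≥ 1.71 ✓.

I_D ≈ 3.8 mA, V_DS ≈ 4.1 V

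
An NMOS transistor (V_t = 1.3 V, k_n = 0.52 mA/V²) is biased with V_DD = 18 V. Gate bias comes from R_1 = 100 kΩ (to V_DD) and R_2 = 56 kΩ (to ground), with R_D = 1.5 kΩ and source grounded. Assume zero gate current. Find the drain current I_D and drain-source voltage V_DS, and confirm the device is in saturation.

V_G = V_DD·R_2/(R_1+R_2) = 18×56/156 = 6.46 V. With the source grounded, V_GS = V_G = 6.46 V.
Assume saturation: I_D = (k_n/2)(V_GS − V_t)² = (0.52/2)×(6.46 − 1.3)² = 0.26×5.16² = 6.93 mA.
V_DS = V_DD − I_D·R_D = 18 − 6.93×1.5 = 7.61 V.
Saturation requires V_DS ≥ V_GS − V_t = 5.16 V; 7.61 ≥ 5.16 ✓.

I_D ≈ 6.9 mA, V_DS ≈ 7.6 V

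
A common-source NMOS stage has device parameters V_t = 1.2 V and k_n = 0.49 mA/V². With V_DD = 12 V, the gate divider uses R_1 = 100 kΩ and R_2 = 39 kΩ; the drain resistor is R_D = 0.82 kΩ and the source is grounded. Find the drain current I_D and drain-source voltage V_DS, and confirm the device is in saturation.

I_D ≈ 1.2 mA, V_DS ≈ 11 V

V_G = V_DD·R_2/(R_1+R_2) = 12×39/139 = 3.37 V. With the source grounded, V_GS = V_G = 3.37 V.
Assume saturation: I_D = (k_n/2)(V_GS − V_t)² = (0.49/2)×(3.37 − 1.2)² = 0.245×2.17² = 1.15 mA.
V_DS = V_DD − I_D·R_D = 12 − 1.15×0.82 = 11.1 V.
Saturation requires V_DS ≥ V_GS − V_t = 2.17 V; 11.1 ≥ 2.17 ✓.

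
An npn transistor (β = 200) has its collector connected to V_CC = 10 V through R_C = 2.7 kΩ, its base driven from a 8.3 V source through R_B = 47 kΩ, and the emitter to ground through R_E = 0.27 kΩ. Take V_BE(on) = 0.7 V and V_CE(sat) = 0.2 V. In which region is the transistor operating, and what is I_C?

Assume active: I_B = (8.3 − 0.7)/(47 + 201×0.27) = 0.075 mA, I_C = β·I_B = 15 mA.
Then V_CE = 10 − 15×2.7 − 15.1×0.27 = -34.6 V < 0.2 V — the active assumption fails.
Re-solve with V_CE = 0.2 V. KCL at the emitter: V_E/R_E = (V_BB−0.7−V_E)/R_B + (V_CC−0.2−V_E)/R_C, giving V_E = 0.926 V.
I_C = (V_CC − 0.2 − V_E)/R_C = (9.8 − 0.926)/2.7 = 3.29 mA.
Check: I_B = (7.6 − 0.926)/47 = 0.142 mA, and β·I_B = 28.4 mA > I_C, confirming saturation.

saturation; I_C ≈ 3.3 mA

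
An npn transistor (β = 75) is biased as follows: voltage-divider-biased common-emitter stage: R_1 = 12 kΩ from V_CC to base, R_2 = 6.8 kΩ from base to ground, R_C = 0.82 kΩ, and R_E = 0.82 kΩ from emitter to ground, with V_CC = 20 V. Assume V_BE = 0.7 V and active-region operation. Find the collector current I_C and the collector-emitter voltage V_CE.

Thevenize the base divider: V_Th = V_CC·R_2/(R_1+R_2) = 20×6.8/18.8 = 7.23 V, R_Th = R_1‖R_2 = 4.34 kΩ.
Base-emitter loop: V_Th = I_B·R_Th + V_BE + (β+1)I_B·R_E, so I_B = (7.23 − 0.7) / (4.34 + 76×0.82) = 0.098 mA.
I_C = β·I_B = 75×0.098 = 7.35 mA, and I_E = (β+1)I_B = 7.45 mA.
V_CE = V_CC − I_C·R_C − I_E·R_E = 20 − 7.35×0.82 − 7.45×0.82 = 7.86 V.
V_CE = 7.86 V > 0.2 V confirms active-region operation.

I_C ≈ 7.4 mA, V_CE ≈ 7.9 V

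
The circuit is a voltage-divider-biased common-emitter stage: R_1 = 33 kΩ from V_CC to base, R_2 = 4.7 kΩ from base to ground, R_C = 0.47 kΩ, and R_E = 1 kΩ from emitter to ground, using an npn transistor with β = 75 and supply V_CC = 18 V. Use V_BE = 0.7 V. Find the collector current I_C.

I_C ≈ 1.4 mA

Thevenize the base divider: V_Th = V_CC·R_2/(R_1+R_2) = 18×4.7/37.7 = 2.24 V, R_Th = R_1‖R_2 = 4.11 kΩ.
Base-emitter loop: V_Th = I_B·R_Th + V_BE + (β+1)I_B·R_E, so I_B = (2.24 − 0.7) / (4.11 + 76×1) = 0.0193 mA.
I_C = β·I_B = 75×0.0193 = 1.45 mA, and I_E = (β+1)I_B = 1.46 mA.
V_CE = V_CC − I_C·R_C − I_E·R_E = 18 − 1.45×0.47 − 1.46×1 = 15.9 V.
V_CE = 15.9 V > 0.2 V confirms active-region operation.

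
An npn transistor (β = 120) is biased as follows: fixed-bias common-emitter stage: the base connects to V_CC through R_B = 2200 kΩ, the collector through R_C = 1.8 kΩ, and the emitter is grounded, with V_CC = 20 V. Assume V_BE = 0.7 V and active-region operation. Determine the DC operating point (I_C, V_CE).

I_C ≈ 1.1 mA, V_CE ≈ 18 V

Base loop: V_CC = I_B·R_B + V_BE, so I_B = (20 − 0.7)/2200 kΩ = 0.00877 mA.
In the active region I_C = β·I_B = 120 × 0.00877 = 1.05 mA.
Collector loop: V_CE = V_CC − I_C·R_C = 20 − 1.05×1.8 = 18.1 V.
Since V_CE = 18.1 V > V_CE(sat) ≈ 0.2 V, the transistor is in the active region as assumed.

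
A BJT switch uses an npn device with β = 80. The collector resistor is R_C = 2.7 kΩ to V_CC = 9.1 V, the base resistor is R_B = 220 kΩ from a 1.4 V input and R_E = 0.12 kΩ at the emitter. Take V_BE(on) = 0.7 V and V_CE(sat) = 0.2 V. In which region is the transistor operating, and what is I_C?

active; I_C ≈ 0.24 mA

Assume active. Base-emitter loop: I_B = (V_BB − V_BE)/(R_B + (β+1)R_E) = (1.4 − 0.7)/(220 + 81×0.12) = 0.00305 mA.
I_C = β·I_B = 80×0.00305 = 0.244 mA.
V_CE = V_CC − I_C·R_C − I_E·R_E = 9.1 − 0.244×2.7 − 0.247×0.12 = 8.41 V > V_CE(sat), so the active-region assumption holds.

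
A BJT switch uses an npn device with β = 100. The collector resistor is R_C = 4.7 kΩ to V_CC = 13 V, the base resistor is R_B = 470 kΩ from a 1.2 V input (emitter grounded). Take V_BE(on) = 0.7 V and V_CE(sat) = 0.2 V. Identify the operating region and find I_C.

Assume active. Base-emitter loop: I_B = (V_BB − V_BE)/R_B = (1.2 − 0.7)/470 = 0.00106 mA.
I_C = β·I_B = 100×0.00106 = 0.106 mA.
V_CE = V_CC − I_C·R_C = 13 − 0.106×4.7 = 12.5 V > V_CE(sat), so the active-region assumption holds.

active; I_C ≈ 0.11 mA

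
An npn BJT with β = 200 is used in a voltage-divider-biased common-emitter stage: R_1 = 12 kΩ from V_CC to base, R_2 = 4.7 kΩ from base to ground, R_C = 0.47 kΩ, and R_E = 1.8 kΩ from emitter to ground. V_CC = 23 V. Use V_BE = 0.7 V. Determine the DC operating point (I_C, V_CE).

Thevenize the base divider: V_Th = V_CC·R_2/(R_1+R_2) = 23×4.7/16.7 = 6.47 V, R_Th = R_1‖R_2 = 3.38 kΩ.
Base-emitter loop: V_Th = I_B·R_Th + V_BE + (β+1)I_B·R_E, so I_B = (6.47 − 0.7) / (3.38 + 201×1.8) = 0.0158 mA.
I_C = β·I_B = 200×0.0158 = 3.16 mA, and I_E = (β+1)I_B = 3.18 mA.
V_CE = V_CC − I_C·R_C − I_E·R_E = 23 − 3.16×0.47 − 3.18×1.8 = 15.8 V.
V_CE = 15.8 V > 0.2 V confirms active-region operation.

I_C ≈ 3.2 mA, V_CE ≈ 16 V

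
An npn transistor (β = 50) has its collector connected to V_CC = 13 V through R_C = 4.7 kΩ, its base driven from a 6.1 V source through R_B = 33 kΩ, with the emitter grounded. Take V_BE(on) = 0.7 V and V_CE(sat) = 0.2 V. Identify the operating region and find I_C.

Assume active: I_B = (6.1 − 0.7)/33 = 0.164 mA, giving I_C = β·I_B = 8.18 mA.
But then V_CE = 13 − 8.18×4.7 = -25.5 V < V_CE(sat) = 0.2 V — impossible in the active region.
So the transistor is saturated. With V_CE = 0.2 V, I_C = (V_CC − 0.2)/R_C = 12.8/4.7 = 2.72 mA.
Check: β·I_B = 8.18 mA > I_C = 2.72 mA, confirming saturation.

saturation; I_C ≈ 2.7 mA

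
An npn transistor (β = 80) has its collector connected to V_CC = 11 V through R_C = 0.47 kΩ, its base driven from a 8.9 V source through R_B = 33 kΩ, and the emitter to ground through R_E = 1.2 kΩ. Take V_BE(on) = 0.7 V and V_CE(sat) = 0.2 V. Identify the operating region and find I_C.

active; I_C ≈ 5 mA

Assume active. Base-emitter loop: I_B = (V_BB − V_BE)/(R_B + (β+1)R_E) = (8.9 − 0.7)/(33 + 81×1.2) = 0.063 mA.
I_C = β·I_B = 80×0.063 = 5.04 mA.
V_CE = V_CC − I_C·R_C − I_E·R_E = 11 − 5.04×0.47 − 5.1×1.2 = 2.51 V > V_CE(sat), so the active-region assumption holds.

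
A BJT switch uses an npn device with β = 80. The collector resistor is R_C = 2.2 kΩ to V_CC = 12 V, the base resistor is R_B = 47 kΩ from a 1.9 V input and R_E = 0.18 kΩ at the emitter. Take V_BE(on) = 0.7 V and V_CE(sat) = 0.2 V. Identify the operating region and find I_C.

active; I_C ≈ 1.6 mA

Assume active. Base-emitter loop: I_B = (V_BB − V_BE)/(R_B + (β+1)R_E) = (1.9 − 0.7)/(47 + 81×0.18) = 0.0195 mA.
I_C = β·I_B = 80×0.0195 = 1.56 mA.
V_CE = V_CC − I_C·R_C − I_E·R_E = 12 − 1.56×2.2 − 1.58×0.18 = 8.29 V > V_CE(sat), so the active-region assumption holds.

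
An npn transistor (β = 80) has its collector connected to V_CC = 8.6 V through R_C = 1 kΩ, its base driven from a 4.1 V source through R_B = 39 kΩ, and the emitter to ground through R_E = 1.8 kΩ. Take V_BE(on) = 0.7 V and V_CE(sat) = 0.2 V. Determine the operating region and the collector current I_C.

Assume active. Base-emitter loop: I_B = (V_BB − V_BE)/(R_B + (β+1)R_E) = (4.1 − 0.7)/(39 + 81×1.8) = 0.0184 mA.
I_C = β·I_B = 80×0.0184 = 1.47 mA.
V_CE = V_CC − I_C·R_C − I_E·R_E = 8.6 − 1.47×1 − 1.49×1.8 = 4.45 V > V_CE(sat), so the active-region assumption holds.

active; I_C ≈ 1.5 mA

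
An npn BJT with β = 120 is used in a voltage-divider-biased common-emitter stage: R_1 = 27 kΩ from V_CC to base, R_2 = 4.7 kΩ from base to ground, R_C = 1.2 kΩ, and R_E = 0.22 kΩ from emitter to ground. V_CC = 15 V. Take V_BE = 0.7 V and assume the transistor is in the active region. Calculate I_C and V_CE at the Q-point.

I_C ≈ 6 mA, V_CE ≈ 6.5 V

Thevenize the base divider: V_Th = V_CC·R_2/(R_1+R_2) = 15×4.7/31.7 = 2.22 V, R_Th = R_1‖R_2 = 4 kΩ.
Base-emitter loop: V_Th = I_B·R_Th + V_BE + (β+1)I_B·R_E, so I_B = (2.22 − 0.7) / (4 + 121×0.22) = 0.0498 mA.
I_C = β·I_B = 120×0.0498 = 5.97 mA, and I_E = (β+1)I_B = 6.02 mA.
V_CE = V_CC − I_C·R_C − I_E·R_E = 15 − 5.97×1.2 − 6.02×0.22 = 6.51 V.
V_CE = 6.51 V > 0.2 V confirms active-region operation.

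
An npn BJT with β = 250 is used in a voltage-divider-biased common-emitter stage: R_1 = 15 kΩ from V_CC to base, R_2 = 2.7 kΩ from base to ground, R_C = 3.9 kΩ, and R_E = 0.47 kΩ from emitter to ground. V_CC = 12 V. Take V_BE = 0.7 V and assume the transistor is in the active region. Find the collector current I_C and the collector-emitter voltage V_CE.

Thevenize the base divider: V_Th = V_CC·R_2/(R_1+R_2) = 12×2.7/17.7 = 1.83 V, R_Th = R_1‖R_2 = 2.29 kΩ.
Base-emitter loop: V_Th = I_B·R_Th + V_BE + (β+1)I_B·R_E, so I_B = (1.83 − 0.7) / (2.29 + 251×0.47) = 0.0094 mA.
I_C = β·I_B = 250×0.0094 = 2.35 mA, and I_E = (β+1)I_B = 2.36 mA.
V_CE = V_CC − I_C·R_C − I_E·R_E = 12 − 2.35×3.9 − 2.36×0.47 = 1.73 V.
V_CE = 1.73 V > 0.2 V confirms active-region operation.

I_C ≈ 2.4 mA, V_CE ≈ 1.7 V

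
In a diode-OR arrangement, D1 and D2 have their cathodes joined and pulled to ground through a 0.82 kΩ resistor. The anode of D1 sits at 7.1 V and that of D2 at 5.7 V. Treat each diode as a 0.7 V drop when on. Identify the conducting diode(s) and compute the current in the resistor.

Only D1 conducts; I_R ≈ 7.8 mA

Assume both conduct. Then node N would need to be at both 7.1−0.7 = 6.4 V and 5.7−0.7 = 5 V, which is impossible.
Assume only D1 conducts: V_N = 7.1 − 0.7 = 6.4 V, so I_R = 6.4/0.82 = 7.8 mA.
Check D2: its anode-to-cathode voltage is 5.7 − 6.4 = -0.7 V < 0.7 V, so it is off. The assumption is consistent.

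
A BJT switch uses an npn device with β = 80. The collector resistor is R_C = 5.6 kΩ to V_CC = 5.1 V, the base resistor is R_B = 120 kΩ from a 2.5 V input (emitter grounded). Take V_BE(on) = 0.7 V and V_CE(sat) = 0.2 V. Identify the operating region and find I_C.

saturation; I_C ≈ 0.88 mA

Assume active: I_B = (2.5 − 0.7)/120 = 0.015 mA, giving I_C = β·I_B = 1.2 mA.
But then V_CE = 5.1 − 1.2×5.6 = -1.62 V < V_CE(sat) = 0.2 V — impossible in the active region.
So the transistor is saturated. With V_CE = 0.2 V, I_C = (V_CC − 0.2)/R_C = 4.9/5.6 = 0.875 mA.
Check: β·I_B = 1.2 mA > I_C = 0.875 mA, confirming saturation.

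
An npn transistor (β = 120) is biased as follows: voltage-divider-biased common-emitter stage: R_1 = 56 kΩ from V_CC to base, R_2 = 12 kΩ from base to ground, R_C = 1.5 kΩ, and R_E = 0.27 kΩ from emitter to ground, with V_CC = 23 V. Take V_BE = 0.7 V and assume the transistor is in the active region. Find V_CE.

Thevenize the base divider: V_Th = V_CC·R_2/(R_1+R_2) = 23×12/68 = 4.06 V, R_Th = R_1‖R_2 = 9.88 kΩ.
Base-emitter loop: V_Th = I_B·R_Th + V_BE + (β+1)I_B·R_E, so I_B = (4.06 − 0.7) / (9.88 + 121×0.27) = 0.0789 mA.
I_C = β·I_B = 120×0.0789 = 9.47 mA, and I_E = (β+1)I_B = 9.55 mA.
V_CE = V_CC − I_C·R_C − I_E·R_E = 23 − 9.47×1.5 − 9.55×0.27 = 6.21 V.
V_CE = 6.21 V > 0.2 V confirms active-region operation.

V_CE ≈ 6.2 V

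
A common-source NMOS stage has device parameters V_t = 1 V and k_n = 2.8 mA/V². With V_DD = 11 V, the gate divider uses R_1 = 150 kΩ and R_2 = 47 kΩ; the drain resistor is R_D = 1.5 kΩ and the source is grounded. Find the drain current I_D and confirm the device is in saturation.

V_G = V_DD·R_2/(R_1+R_2) = 11×47/197 = 2.62 V. With the source grounded, V_GS = V_G = 2.62 V.
Assume saturation: I_D = (k_n/2)(V_GS − V_t)² = (2.8/2)×(2.62 − 1)² = 1.4×1.62² = 3.69 mA.
V_DS = V_DD − I_D·R_D = 11 − 3.69×1.5 = 5.46 V.
Saturation requires V_DS ≥ V_GS − V_t = 1.62 V; 5.46 ≥ 1.62 ✓.

I_D ≈ 3.7 mA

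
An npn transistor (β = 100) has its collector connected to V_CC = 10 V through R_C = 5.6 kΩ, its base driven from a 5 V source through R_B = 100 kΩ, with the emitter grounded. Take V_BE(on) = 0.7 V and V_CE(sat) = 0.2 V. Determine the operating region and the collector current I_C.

saturation; I_C ≈ 1.8 mA

Assume active: I_B = (5 − 0.7)/100 = 0.043 mA, giving I_C = β·I_B = 4.3 mA.
But then V_CE = 10 − 4.3×5.6 = -14.1 V < V_CE(sat) = 0.2 V — impossible in the active region.
So the transistor is saturated. With V_CE = 0.2 V, I_C = (V_CC − 0.2)/R_C = 9.8/5.6 = 1.75 mA.
Check: β·I_B = 4.3 mA > I_C = 1.75 mA, confirming saturation.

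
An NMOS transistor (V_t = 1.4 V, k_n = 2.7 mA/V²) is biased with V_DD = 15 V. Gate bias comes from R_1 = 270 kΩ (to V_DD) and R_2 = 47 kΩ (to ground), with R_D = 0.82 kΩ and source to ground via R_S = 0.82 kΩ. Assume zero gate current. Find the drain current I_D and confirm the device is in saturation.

I_D ≈ 0.37 mA

V_G = V_DD·R_2/(R_1+R_2) = 15×47/317 = 2.22 V.
Assume saturation: I_D = (k_n/2)(V_GS − V_t)² with V_GS = V_G − I_D·R_S = 2.22 − 0.82·I_D.
Substituting gives 0.908·I_D² − 2.82·I_D + 0.917 = 0, with roots I_D = 0.368 or 2.74 mA.
The root I_D = 2.74 mA gives V_GS = -0.0255 V ≤ V_t, so take I_D = 0.368 mA.
Then V_GS = 1.92 V and V_DS = V_DD − I_D(R_D+R_S) = 15 − 0.368×1.64 = 14.4 V.
Saturation requires V_DS ≥ V_GS − V_t = 0.522 V; 14.4 ≥ 0.522 ✓.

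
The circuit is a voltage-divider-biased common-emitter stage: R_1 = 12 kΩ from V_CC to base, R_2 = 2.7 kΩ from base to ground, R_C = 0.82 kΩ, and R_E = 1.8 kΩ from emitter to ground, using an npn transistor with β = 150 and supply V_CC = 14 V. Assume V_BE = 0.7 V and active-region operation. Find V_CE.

Thevenize the base divider: V_Th = V_CC·R_2/(R_1+R_2) = 14×2.7/14.7 = 2.57 V, R_Th = R_1‖R_2 = 2.2 kΩ.
Base-emitter loop: V_Th = I_B·R_Th + V_BE + (β+1)I_B·R_E, so I_B = (2.57 − 0.7) / (2.2 + 151×1.8) = 0.00683 mA.
I_C = β·I_B = 150×0.00683 = 1.02 mA, and I_E = (β+1)I_B = 1.03 mA.
V_CE = V_CC − I_C·R_C − I_E·R_E = 14 − 1.02×0.82 − 1.03×1.8 = 11.3 V.
V_CE = 11.3 V > 0.2 V confirms active-region operation.

V_CE ≈ 11 V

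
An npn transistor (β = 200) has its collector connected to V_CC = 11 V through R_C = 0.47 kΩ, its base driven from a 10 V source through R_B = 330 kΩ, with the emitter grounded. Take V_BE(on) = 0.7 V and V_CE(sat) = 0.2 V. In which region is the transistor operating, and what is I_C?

active; I_C ≈ 5.6 mA

Assume active. Base-emitter loop: I_B = (V_BB − V_BE)/R_B = (10 − 0.7)/330 = 0.0282 mA.
I_C = β·I_B = 200×0.0282 = 5.64 mA.
V_CE = V_CC − I_C·R_C = 11 − 5.64×0.47 = 8.35 V > V_CE(sat), so the active-region assumption holds.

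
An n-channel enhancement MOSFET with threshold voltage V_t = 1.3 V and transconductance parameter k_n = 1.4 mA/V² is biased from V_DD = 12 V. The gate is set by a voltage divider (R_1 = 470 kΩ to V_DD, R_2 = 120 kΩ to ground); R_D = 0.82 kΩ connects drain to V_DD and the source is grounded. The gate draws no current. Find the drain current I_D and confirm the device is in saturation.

V_G = V_DD·R_2/(R_1+R_2) = 12×120/590 = 2.44 V. With the source grounded, V_GS = V_G = 2.44 V.
Assume saturation: I_D = (k_n/2)(V_GS − V_t)² = (1.4/2)×(2.44 − 1.3)² = 0.7×1.14² = 0.911 mA.
V_DS = V_DD − I_D·R_D = 12 − 0.911×0.82 = 11.3 V.
Saturation requires V_DS ≥ V_GS − V_t = 1.14 V; 11.3 ≥ 1.14 ✓.

I_D ≈ 0.91 mA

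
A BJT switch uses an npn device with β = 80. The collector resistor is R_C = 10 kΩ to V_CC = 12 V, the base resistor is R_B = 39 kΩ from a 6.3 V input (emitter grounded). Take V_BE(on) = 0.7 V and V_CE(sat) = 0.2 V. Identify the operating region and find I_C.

Assume active: I_B = (6.3 − 0.7)/39 = 0.144 mA, giving I_C = β·I_B = 11.5 mA.
But then V_CE = 12 − 11.5×10 = -103 V < V_CE(sat) = 0.2 V — impossible in the active region.
So the transistor is saturated. With V_CE = 0.2 V, I_C = (V_CC − 0.2)/R_C = 11.8/10 = 1.18 mA.
Check: β·I_B = 11.5 mA > I_C = 1.18 mA, confirming saturation.

saturation; I_C ≈ 1.2 mA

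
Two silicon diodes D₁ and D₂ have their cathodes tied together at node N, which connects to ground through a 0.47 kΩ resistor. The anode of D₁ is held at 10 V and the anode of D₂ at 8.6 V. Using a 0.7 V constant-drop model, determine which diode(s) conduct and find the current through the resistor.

Assume both conduct. Then node N would need to be at both 10−0.7 = 9.3 V and 8.6−0.7 = 7.9 V, which is impossible.
Assume only D₁ conducts: V_N = 10 − 0.7 = 9.3 V, so I_R = 9.3/0.47 = 19.8 mA.
Check D₂: its anode-to-cathode voltage is 8.6 − 9.3 = -0.7 V < 0.7 V, so it is off. The assumption is consistent.

Only D₁ conducts; I_R ≈ 20 mA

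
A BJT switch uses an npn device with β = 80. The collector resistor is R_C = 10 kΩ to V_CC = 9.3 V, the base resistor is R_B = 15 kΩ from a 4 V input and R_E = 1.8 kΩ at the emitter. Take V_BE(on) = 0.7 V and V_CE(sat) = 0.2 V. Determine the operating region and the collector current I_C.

saturation; I_C ≈ 0.75 mA

Assume active: I_B = (4 − 0.7)/(15 + 81×1.8) = 0.0205 mA, I_C = β·I_B = 1.64 mA.
Then V_CE = 9.3 − 1.64×10 − 1.66×1.8 = -10.1 V < 0.2 V — the active assumption fails.
Re-solve with V_CE = 0.2 V. KCL at the emitter: V_E/R_E = (V_BB−0.7−V_E)/R_B + (V_CC−0.2−V_E)/R_C, giving V_E = 1.56 V.
I_C = (V_CC − 0.2 − V_E)/R_C = (9.1 − 1.56)/10 = 0.754 mA.
Check: I_B = (3.3 − 1.56)/15 = 0.116 mA, and β·I_B = 9.26 mA > I_C, confirming saturation.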